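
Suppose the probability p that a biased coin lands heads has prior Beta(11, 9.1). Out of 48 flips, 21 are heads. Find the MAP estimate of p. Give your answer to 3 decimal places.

p̂_MAP = 0.469

Prior: Beta(11, 9.1).
Data: 21 successes in 48 trials. The binomial likelihood contributes p^21(1−p)^27, so the posterior is Beta(11+21, 9.1+27) = Beta(32, 36.1).
For Beta(a, b) with a, b > 1 the mode is (a−1)/(a+b−2) = 31/66.1 ≈ 0.469.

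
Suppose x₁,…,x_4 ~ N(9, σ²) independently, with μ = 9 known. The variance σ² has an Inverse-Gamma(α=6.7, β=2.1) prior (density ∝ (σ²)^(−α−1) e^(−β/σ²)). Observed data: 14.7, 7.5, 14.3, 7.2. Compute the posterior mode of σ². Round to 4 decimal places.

σ̂²_MAP = 3.6222

Sum of squared deviations about the known mean: SS = (14.7−9)² + (7.5−9)² + (14.3−9)² + (7.2−9)² = 66.07.
The Normal likelihood contributes (σ²)^(−n/2) exp(−SS/(2σ²)), so the posterior is Inverse-Gamma(α + n/2, β + SS/2) = Inverse-Gamma(8.7, 35.135).
The mode of Inverse-Gamma(a, b) is b/(a+1) = 35.135/9.7 ≈ 3.6222.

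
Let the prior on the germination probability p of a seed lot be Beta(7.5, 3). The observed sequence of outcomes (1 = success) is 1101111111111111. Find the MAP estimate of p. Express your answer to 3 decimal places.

p̂_MAP = 0.878

Prior: Beta(7.5, 3).
Data: 15 successes in 16 trials (from the sequence). The binomial likelihood contributes p^15(1−p)^1, so the posterior is Beta(7.5+15, 3+1) = Beta(22.5, 4).
For Beta(a, b) with a, b > 1 the mode is (a−1)/(a+b−2) = 21.5/24.5 ≈ 0.878.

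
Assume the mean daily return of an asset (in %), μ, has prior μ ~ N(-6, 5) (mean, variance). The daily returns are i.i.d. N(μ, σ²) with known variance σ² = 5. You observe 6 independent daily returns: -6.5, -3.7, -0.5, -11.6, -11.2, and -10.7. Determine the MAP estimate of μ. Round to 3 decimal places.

n = 6; x̄ = ((-6.5) + (-3.7) + (-0.5) + (-11.6) + (-11.2) + (-10.7))/6 = -44.2/6 = -221/30 ≈ -7.3667.
For a Normal prior and Normal likelihood with known variance, the posterior is Normal; its mode equals its mean, the precision-weighted average.
Prior precision 1/σ₀² = 1/5 = 0.2; data precision n/σ² = 6/5 = 1.2.
μ̂ = (0.2·(-6) + 1.2·(-221/30)) / (0.2 + 1.2) = (-10.04)/1.4 = -251/35 ≈ -7.171.

μ̂_MAP = -7.171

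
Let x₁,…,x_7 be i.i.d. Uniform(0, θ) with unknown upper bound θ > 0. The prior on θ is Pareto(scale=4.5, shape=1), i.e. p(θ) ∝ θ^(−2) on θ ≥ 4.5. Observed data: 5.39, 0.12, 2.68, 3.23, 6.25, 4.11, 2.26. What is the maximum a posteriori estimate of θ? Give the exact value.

θ̂_MAP = 6.25

The Uniform(0, θ) likelihood is θ^(−n) for θ ≥ max(xᵢ), zero otherwise. Here max(xᵢ) = 6.25.
Posterior ∝ θ^(−2) · θ^(−7) = θ^(−9) on θ ≥ max(4.5, 6.25) = 6.25.
This density is strictly decreasing in θ, so the posterior mode lies at the lower boundary of the support.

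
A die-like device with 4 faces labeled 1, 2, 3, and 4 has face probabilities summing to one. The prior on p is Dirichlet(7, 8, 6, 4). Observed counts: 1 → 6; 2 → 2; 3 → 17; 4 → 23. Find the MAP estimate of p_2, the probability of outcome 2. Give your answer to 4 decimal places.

The posterior is Dirichlet(αᵢ + nᵢ) = Dirichlet(13, 10, 23, 27).
For a Dirichlet(a₁,…,a_K) with all aᵢ > 1, the mode has j-th component (aⱼ − 1)/(Σaᵢ − K).
Here Σaᵢ = 73 and K = 4, so p_2 = (10 − 1)/(73 − 4) = 9/69 ≈ 0.1304.

MAP estimate: 0.1304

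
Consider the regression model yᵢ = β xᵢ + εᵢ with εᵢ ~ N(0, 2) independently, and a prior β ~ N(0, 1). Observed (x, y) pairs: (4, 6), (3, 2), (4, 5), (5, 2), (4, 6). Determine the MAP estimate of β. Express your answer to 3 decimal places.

log p(β | y) = −Σ(yᵢ − βxᵢ)²/(2·2) − β²/(2·1) + const.
Setting the derivative to zero: Σxᵢ(yᵢ − βxᵢ)/2 − β/1 = 0, so β = Σxᵢyᵢ / (Σxᵢ² + σ²/τ²).
Σxᵢyᵢ = 4·6 + 3·2 + 4·5 + 5·2 + 4·6 = 84; Σxᵢ² = 82; σ²/τ² = 2.
β̂_MAP = 84 / (82 + 2) = 84/84 ≈ 1.000.

β̂_MAP = 1.000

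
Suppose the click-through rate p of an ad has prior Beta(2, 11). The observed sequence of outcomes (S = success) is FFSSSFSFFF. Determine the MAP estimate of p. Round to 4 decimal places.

Prior: Beta(2, 11).
Data: 4 successes in 10 trials (from the sequence). The binomial likelihood contributes p^4(1−p)^6, so the posterior is Beta(2+4, 11+6) = Beta(6, 17).
For Beta(a, b) with a, b > 1 the mode is (a−1)/(a+b−2) = 5/21 ≈ 0.2381.

p̂_MAP = 0.2381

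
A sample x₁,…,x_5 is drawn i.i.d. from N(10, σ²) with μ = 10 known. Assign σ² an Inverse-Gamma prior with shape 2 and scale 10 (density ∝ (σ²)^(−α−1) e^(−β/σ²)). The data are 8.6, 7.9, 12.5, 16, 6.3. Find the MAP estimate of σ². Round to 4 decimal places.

σ̂²_MAP = 7.4827

Sum of squared deviations about the known mean: SS = (8.6−10)² + (7.9−10)² + (12.5−10)² + (16−10)² + (6.3−10)² = 62.31.
The Normal likelihood contributes (σ²)^(−n/2) exp(−SS/(2σ²)), so the posterior is Inverse-Gamma(α + n/2, β + SS/2) = Inverse-Gamma(4.5, 41.155).
The mode of Inverse-Gamma(a, b) is b/(a+1) = 41.155/5.5 ≈ 7.4827.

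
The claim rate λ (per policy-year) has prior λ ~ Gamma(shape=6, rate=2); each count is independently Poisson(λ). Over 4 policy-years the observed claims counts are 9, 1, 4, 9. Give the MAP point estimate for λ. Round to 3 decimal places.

Σxᵢ = 9+1+4+9 = 23, with n = 4.
Posterior ∝ λ^5e^(−2λ) · λ^23e^(−4λ) = λ^28e^(−6λ), i.e. Gamma(shape=29, rate=6).
The mode of a Gamma(a, b) with a ≥ 1 (shape–rate) is (a−1)/b = 28/6 ≈ 4.667.

λ̂_MAP = 4.667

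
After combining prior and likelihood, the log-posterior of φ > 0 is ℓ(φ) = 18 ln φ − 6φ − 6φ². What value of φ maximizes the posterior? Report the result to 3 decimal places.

ℓ'(φ) = 18/φ − 6 − 12φ. Setting this to zero and multiplying by φ: 12φ² + 6φ − 18 = 0.
φ = (−6 + √(6² + 4·12·18)) / (2·12) = (−6 + √900) / 24 = (−6 + 30)/24 = 1.
ℓ''(φ) = −18/φ² − 12 < 0, confirming a maximum.

φ̂_MAP = 1.000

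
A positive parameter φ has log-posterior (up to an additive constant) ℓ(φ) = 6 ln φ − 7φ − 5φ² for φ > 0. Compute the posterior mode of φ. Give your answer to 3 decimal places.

ℓ'(φ) = 6/φ − 7 − 10φ. Setting this to zero and multiplying by φ: 10φ² + 7φ − 6 = 0.
φ = (−7 + √(7² + 4·10·6)) / (2·10) = (−7 + √289) / 20 = (−7 + 17)/20 = 1/2.
ℓ''(φ) = −6/φ² − 10 < 0, confirming a maximum.

φ̂_MAP = 0.500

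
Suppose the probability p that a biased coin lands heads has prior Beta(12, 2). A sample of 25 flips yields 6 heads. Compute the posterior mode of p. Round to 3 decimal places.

Prior: Beta(12, 2).
Data: 6 successes in 25 trials. The binomial likelihood contributes p^6(1−p)^19, so the posterior is Beta(12+6, 2+19) = Beta(18, 21).
For Beta(a, b) with a, b > 1 the mode is (a−1)/(a+b−2) = 17/37 ≈ 0.459.

p̂_MAP = 0.459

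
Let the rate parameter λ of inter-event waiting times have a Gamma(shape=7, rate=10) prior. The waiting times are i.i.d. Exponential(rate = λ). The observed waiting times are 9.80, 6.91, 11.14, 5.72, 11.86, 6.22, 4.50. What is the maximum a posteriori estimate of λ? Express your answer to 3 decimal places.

The Exponential(rate=λ) likelihood is ∝ λ^n e^(−λΣtᵢ). Here n = 7 and Σtᵢ = 9.80 + 6.91 + 11.14 + 5.72 + 11.86 + 6.22 + 4.50 = 56.15.
Posterior ∝ λ^6e^(−10λ) · λ^7e^(−56.15λ) = λ^13e^(−66.15λ), i.e. Gamma(14, 66.15).
Mode = (a−1)/b = 13/66.15 ≈ 0.197.

λ̂_MAP = 0.197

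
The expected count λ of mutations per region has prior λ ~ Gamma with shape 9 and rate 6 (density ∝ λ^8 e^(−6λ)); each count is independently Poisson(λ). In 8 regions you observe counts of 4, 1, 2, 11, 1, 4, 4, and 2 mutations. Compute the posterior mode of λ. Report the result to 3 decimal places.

λ̂_MAP = 2.643

Σxᵢ = 4+1+2+11+1+4+4+2 = 29, with n = 8.
Posterior ∝ λ^8e^(−6λ) · λ^29e^(−8λ) = λ^37e^(−14λ), i.e. Gamma(shape=38, rate=14).
The mode of a Gamma(a, b) with a ≥ 1 (shape–rate) is (a−1)/b = 37/14 ≈ 2.643.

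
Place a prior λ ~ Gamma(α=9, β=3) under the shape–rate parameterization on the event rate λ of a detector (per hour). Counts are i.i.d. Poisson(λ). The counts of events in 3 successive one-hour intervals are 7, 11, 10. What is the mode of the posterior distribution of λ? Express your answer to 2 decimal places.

Σxᵢ = 7+11+10 = 28, with n = 3.
Posterior ∝ λ^8e^(−3λ) · λ^28e^(−3λ) = λ^36e^(−6λ), i.e. Gamma(shape=37, rate=6).
The mode of a Gamma(a, b) with a ≥ 1 (shape–rate) is (a−1)/b = 36/6 ≈ 6.00.

λ̂_MAP = 6.00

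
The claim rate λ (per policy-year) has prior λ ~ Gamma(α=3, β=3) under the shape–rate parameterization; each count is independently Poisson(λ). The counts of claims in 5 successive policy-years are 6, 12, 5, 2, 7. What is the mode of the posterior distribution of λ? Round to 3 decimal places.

Σxᵢ = 6+12+5+2+7 = 32, with n = 5.
Posterior ∝ λ^2e^(−3λ) · λ^32e^(−5λ) = λ^34e^(−8λ), i.e. Gamma(shape=35, rate=8).
The mode of a Gamma(a, b) with a ≥ 1 (shape–rate) is (a−1)/b = 34/8 ≈ 4.250.

λ̂_MAP = 4.250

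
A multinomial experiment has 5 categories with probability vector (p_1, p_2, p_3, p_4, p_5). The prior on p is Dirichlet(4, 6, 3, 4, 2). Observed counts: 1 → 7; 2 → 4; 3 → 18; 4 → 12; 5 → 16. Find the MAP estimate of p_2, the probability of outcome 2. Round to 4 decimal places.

MAP estimate: 0.1268

The posterior is Dirichlet(αᵢ + nᵢ) = Dirichlet(11, 10, 21, 16, 18).
For a Dirichlet(a₁,…,a_K) with all aᵢ > 1, the mode has j-th component (aⱼ − 1)/(Σaᵢ − K).
Here Σaᵢ = 76 and K = 5, so p_2 = (10 − 1)/(76 − 5) = 9/71 ≈ 0.1268.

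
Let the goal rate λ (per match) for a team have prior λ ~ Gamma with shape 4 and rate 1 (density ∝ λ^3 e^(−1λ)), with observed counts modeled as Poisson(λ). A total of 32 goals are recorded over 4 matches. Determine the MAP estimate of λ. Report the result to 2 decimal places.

λ̂_MAP = 7.00

Σxᵢ = 32, n = 4.
Posterior ∝ λ^3e^(−1λ) · λ^32e^(−4λ) = λ^35e^(−5λ), i.e. Gamma(shape=36, rate=5).
The mode of a Gamma(a, b) with a ≥ 1 (shape–rate) is (a−1)/b = 35/5 ≈ 7.00.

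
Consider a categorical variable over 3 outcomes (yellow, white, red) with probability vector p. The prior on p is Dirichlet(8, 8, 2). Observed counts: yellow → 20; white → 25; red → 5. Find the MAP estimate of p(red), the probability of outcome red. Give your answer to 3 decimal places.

The posterior is Dirichlet(αᵢ + nᵢ) = Dirichlet(28, 33, 7).
For a Dirichlet(a₁,…,a_K) with all aᵢ > 1, the mode has j-th component (aⱼ − 1)/(Σaᵢ − K).
Here Σaᵢ = 68 and K = 3, so p(red) = (7 − 1)/(68 − 3) = 6/65 ≈ 0.092.

MAP estimate of p(red) = 0.092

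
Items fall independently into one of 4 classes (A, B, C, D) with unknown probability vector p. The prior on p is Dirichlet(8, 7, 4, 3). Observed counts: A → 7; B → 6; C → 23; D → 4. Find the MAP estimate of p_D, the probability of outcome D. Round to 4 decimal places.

The posterior is Dirichlet(αᵢ + nᵢ) = Dirichlet(15, 13, 27, 7).
For a Dirichlet(a₁,…,a_K) with all aᵢ > 1, the mode has j-th component (aⱼ − 1)/(Σaᵢ − K).
Here Σaᵢ = 62 and K = 4, so p_D = (7 − 1)/(62 − 4) = 6/58 ≈ 0.1034.

MAP estimate of p_D = 0.1034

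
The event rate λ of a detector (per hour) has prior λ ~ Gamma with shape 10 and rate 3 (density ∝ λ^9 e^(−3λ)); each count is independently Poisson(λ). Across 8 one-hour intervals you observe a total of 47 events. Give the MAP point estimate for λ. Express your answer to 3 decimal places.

Σxᵢ = 47, n = 8.
Posterior ∝ λ^9e^(−3λ) · λ^47e^(−8λ) = λ^56e^(−11λ), i.e. Gamma(shape=57, rate=11).
The mode of a Gamma(a, b) with a ≥ 1 (shape–rate) is (a−1)/b = 56/11 ≈ 5.091.

λ̂_MAP = 5.091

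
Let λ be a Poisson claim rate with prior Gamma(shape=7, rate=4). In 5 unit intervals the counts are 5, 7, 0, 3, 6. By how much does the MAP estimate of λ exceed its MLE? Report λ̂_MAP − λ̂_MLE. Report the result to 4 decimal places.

MAP − MLE = -1.2000

Σxᵢ = 21. Posterior is Gamma(28, 9); MAP = (28−1)/9 = 27/9 ≈ 3.00000.
MLE = x̄ = 21/5 ≈ 4.20000.
Difference = 27/9 − 21/5 = -6/5 ≈ -1.2000.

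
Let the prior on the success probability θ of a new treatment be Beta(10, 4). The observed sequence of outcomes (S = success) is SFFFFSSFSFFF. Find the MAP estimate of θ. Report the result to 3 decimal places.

Prior: Beta(10, 4).
Data: 4 successes in 12 trials (from the sequence). The binomial likelihood contributes θ^4(1−θ)^8, so the posterior is Beta(10+4, 4+8) = Beta(14, 12).
For Beta(a, b) with a, b > 1 the mode is (a−1)/(a+b−2) = 13/24 ≈ 0.542.

θ̂_MAP = 0.542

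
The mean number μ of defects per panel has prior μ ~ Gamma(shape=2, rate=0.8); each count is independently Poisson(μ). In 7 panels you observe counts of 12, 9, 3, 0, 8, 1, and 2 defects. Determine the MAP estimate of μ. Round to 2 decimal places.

Σxᵢ = 12+9+3+0+8+1+2 = 35, with n = 7.
Posterior ∝ μe^(−0.8μ) · μ^35e^(−7μ) = μ^36e^(−7.8μ), i.e. Gamma(shape=37, rate=7.8).
The mode of a Gamma(a, b) with a ≥ 1 (shape–rate) is (a−1)/b = 36/7.8 ≈ 4.62.

μ̂_MAP = 4.62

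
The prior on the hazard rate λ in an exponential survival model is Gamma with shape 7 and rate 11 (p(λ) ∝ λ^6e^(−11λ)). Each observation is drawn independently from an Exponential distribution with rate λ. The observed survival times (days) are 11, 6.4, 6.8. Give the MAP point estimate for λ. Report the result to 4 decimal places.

The Exponential(rate=λ) likelihood is ∝ λ^n e^(−λΣtᵢ). Here n = 3 and Σtᵢ = 11 + 6.4 + 6.8 = 24.2.
Posterior ∝ λ^6e^(−11λ) · λ^3e^(−24.2λ) = λ^9e^(−35.2λ), i.e. Gamma(10, 35.2).
Mode = (a−1)/b = 9/35.2 ≈ 0.2557.

λ̂_MAP = 0.2557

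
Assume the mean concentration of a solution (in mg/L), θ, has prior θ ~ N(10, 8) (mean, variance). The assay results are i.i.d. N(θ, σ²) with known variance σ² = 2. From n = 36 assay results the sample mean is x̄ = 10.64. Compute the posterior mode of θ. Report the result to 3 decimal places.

θ̂_MAP = 10.636

n = 36, x̄ = 10.64.
For a Normal prior and Normal likelihood with known variance, the posterior is Normal; its mode equals its mean, the precision-weighted average.
Prior precision 1/σ₀² = 1/8 = 0.125; data precision n/σ² = 36/2 = 18.
θ̂ = (0.125·10 + 18·10.64) / (0.125 + 18) = 192.77/18.125 = 38554/3625 ≈ 10.636.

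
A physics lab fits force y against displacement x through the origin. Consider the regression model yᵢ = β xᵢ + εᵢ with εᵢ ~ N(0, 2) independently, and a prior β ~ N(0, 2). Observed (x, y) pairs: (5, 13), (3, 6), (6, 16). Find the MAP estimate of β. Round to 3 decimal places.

log p(β | y) = −Σ(yᵢ − βxᵢ)²/(2·2) − β²/(2·2) + const.
Setting the derivative to zero: Σxᵢ(yᵢ − βxᵢ)/2 − β/2 = 0, so β = Σxᵢyᵢ / (Σxᵢ² + σ²/τ²).
Σxᵢyᵢ = 5·13 + 3·6 + 6·16 = 179; Σxᵢ² = 70; σ²/τ² = 1.
β̂_MAP = 179 / (70 + 1) = 179/71 ≈ 2.521.

β̂_MAP = 2.521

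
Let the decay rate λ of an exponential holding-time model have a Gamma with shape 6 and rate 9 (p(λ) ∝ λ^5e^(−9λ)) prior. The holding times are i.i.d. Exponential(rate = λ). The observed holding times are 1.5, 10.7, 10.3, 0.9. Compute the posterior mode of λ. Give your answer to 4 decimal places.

λ̂_MAP = 0.2778

The Exponential(rate=λ) likelihood is ∝ λ^n e^(−λΣtᵢ). Here n = 4 and Σtᵢ = 1.5 + 10.7 + 10.3 + 0.9 = 23.4.
Posterior ∝ λ^5e^(−9λ) · λ^4e^(−23.4λ) = λ^9e^(−32.4λ), i.e. Gamma(10, 32.4).
Mode = (a−1)/b = 9/32.4 ≈ 0.2778.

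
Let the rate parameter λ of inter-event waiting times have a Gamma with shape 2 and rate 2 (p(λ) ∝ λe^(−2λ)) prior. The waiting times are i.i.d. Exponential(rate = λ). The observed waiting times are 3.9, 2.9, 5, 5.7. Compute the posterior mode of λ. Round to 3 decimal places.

The Exponential(rate=λ) likelihood is ∝ λ^n e^(−λΣtᵢ). Here n = 4 and Σtᵢ = 3.9 + 2.9 + 5 + 5.7 = 17.5.
Posterior ∝ λe^(−2λ) · λ^4e^(−17.5λ) = λ^5e^(−19.5λ), i.e. Gamma(6, 19.5).
Mode = (a−1)/b = 5/19.5 ≈ 0.256.

λ̂_MAP = 0.256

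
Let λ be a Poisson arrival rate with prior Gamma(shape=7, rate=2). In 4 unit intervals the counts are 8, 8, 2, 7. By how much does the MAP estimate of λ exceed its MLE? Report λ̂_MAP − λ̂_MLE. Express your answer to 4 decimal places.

Σxᵢ = 25. Posterior is Gamma(32, 6); MAP = (32−1)/6 = 31/6 ≈ 5.16667.
MLE = x̄ = 25/4 ≈ 6.25000.
Difference = 31/6 − 25/4 = -13/12 ≈ -1.0833.

MAP − MLE = -1.0833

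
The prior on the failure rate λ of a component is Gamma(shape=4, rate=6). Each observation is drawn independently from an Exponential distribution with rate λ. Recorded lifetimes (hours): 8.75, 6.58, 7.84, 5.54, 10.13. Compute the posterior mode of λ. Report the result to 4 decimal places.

The Exponential(rate=λ) likelihood is ∝ λ^n e^(−λΣtᵢ). Here n = 5 and Σtᵢ = 8.75 + 6.58 + 7.84 + 5.54 + 10.13 = 38.84.
Posterior ∝ λ^3e^(−6λ) · λ^5e^(−38.84λ) = λ^8e^(−44.84λ), i.e. Gamma(9, 44.84).
Mode = (a−1)/b = 8/44.84 ≈ 0.1784.

λ̂_MAP = 0.1784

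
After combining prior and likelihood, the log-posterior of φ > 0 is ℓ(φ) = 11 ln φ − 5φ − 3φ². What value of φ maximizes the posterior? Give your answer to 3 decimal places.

ℓ'(φ) = 11/φ − 5 − 6φ. Setting this to zero and multiplying by φ: 6φ² + 5φ − 11 = 0.
φ = (−5 + √(5² + 4·6·11)) / (2·6) = (−5 + √289) / 12 = (−5 + 17)/12 = 1.
ℓ''(φ) = −11/φ² − 6 < 0, confirming a maximum.

φ̂_MAP = 1.000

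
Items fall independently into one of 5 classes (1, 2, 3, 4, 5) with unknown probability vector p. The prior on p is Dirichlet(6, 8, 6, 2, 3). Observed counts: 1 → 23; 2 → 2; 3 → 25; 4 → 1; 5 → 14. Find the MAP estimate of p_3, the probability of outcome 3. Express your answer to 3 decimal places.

MAP estimate: 0.353

The posterior is Dirichlet(αᵢ + nᵢ) = Dirichlet(29, 10, 31, 3, 17).
For a Dirichlet(a₁,…,a_K) with all aᵢ > 1, the mode has j-th component (aⱼ − 1)/(Σaᵢ − K).
Here Σaᵢ = 90 and K = 5, so p_3 = (31 − 1)/(90 − 5) = 30/85 ≈ 0.353.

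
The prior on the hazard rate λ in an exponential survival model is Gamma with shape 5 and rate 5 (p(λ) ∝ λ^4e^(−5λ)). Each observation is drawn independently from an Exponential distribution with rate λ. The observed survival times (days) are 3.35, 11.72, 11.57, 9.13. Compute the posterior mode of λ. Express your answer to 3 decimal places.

The Exponential(rate=λ) likelihood is ∝ λ^n e^(−λΣtᵢ). Here n = 4 and Σtᵢ = 3.35 + 11.72 + 11.57 + 9.13 = 35.77.
Posterior ∝ λ^4e^(−5λ) · λ^4e^(−35.77λ) = λ^8e^(−40.77λ), i.e. Gamma(9, 40.77).
Mode = (a−1)/b = 8/40.77 ≈ 0.196.

λ̂_MAP = 0.196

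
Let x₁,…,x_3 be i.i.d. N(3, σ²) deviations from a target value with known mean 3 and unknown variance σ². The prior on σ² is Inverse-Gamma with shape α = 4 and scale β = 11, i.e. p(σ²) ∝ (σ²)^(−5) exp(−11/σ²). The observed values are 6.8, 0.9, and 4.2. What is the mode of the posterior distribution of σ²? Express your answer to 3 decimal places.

Sum of squared deviations about the known mean: SS = (6.8−3)² + (0.9−3)² + (4.2−3)² = 20.29.
The Normal likelihood contributes (σ²)^(−n/2) exp(−SS/(2σ²)), so the posterior is Inverse-Gamma(α + n/2, β + SS/2) = Inverse-Gamma(5.5, 21.145).
The mode of Inverse-Gamma(a, b) is b/(a+1) = 21.145/6.5 ≈ 3.253.

σ̂²_MAP = 3.253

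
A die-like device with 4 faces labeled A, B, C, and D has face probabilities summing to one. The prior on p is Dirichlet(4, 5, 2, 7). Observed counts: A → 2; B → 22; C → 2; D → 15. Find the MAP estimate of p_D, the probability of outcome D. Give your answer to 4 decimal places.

MAP estimate of p_D = 0.3818

The posterior is Dirichlet(αᵢ + nᵢ) = Dirichlet(6, 27, 4, 22).
For a Dirichlet(a₁,…,a_K) with all aᵢ > 1, the mode has j-th component (aⱼ − 1)/(Σaᵢ − K).
Here Σaᵢ = 59 and K = 4, so p_D = (22 − 1)/(59 − 4) = 21/55 ≈ 0.3818.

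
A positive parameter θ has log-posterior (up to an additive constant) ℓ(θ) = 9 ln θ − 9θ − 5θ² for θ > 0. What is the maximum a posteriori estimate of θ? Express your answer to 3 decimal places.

ℓ'(θ) = 9/θ − 9 − 10θ. Setting this to zero and multiplying by θ: 10θ² + 9θ − 9 = 0.
θ = (−9 + √(9² + 4·10·9)) / (2·10) = (−9 + √441) / 20 = (−9 + 21)/20 = 3/5.
ℓ''(θ) = −9/θ² − 10 < 0, confirming a maximum.

θ̂_MAP = 0.600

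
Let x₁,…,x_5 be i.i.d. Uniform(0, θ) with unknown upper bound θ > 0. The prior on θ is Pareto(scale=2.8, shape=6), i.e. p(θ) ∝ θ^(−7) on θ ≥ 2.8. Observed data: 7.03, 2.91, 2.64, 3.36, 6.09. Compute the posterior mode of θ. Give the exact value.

θ̂_MAP = 7.03

The Uniform(0, θ) likelihood is θ^(−n) for θ ≥ max(xᵢ), zero otherwise. Here max(xᵢ) = 7.03.
Posterior ∝ θ^(−7) · θ^(−5) = θ^(−12) on θ ≥ max(2.8, 7.03) = 7.03.
This density is strictly decreasing in θ, so the posterior mode lies at the lower boundary of the support.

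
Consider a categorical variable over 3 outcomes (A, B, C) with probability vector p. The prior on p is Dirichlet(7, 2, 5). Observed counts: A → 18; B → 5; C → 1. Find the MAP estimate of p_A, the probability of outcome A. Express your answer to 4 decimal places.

The posterior is Dirichlet(αᵢ + nᵢ) = Dirichlet(25, 7, 6).
For a Dirichlet(a₁,…,a_K) with all aᵢ > 1, the mode has j-th component (aⱼ − 1)/(Σaᵢ − K).
Here Σaᵢ = 38 and K = 3, so p_A = (25 − 1)/(38 − 3) = 24/35 ≈ 0.6857.

MAP estimate of p_A = 0.6857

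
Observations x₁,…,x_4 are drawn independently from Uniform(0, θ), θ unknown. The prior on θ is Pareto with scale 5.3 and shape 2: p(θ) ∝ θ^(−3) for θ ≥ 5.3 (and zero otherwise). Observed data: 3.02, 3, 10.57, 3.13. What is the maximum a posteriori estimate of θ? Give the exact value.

The Uniform(0, θ) likelihood is θ^(−n) for θ ≥ max(xᵢ), zero otherwise. Here max(xᵢ) = 10.57.
Posterior ∝ θ^(−3) · θ^(−4) = θ^(−7) on θ ≥ max(5.3, 10.57) = 10.57.
This density is strictly decreasing in θ, so the posterior mode lies at the lower boundary of the support.

θ̂_MAP = 10.57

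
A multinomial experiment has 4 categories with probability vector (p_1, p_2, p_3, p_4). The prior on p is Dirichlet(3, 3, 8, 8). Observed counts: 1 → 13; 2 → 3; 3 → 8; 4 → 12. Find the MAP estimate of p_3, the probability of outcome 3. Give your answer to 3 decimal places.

MAP estimate: 0.278

The posterior is Dirichlet(αᵢ + nᵢ) = Dirichlet(16, 6, 16, 20).
For a Dirichlet(a₁,…,a_K) with all aᵢ > 1, the mode has j-th component (aⱼ − 1)/(Σaᵢ − K).
Here Σaᵢ = 58 and K = 4, so p_3 = (16 − 1)/(58 − 4) = 15/54 ≈ 0.278.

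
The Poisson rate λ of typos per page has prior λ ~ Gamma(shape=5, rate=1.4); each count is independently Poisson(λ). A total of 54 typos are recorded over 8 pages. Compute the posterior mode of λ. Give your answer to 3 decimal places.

λ̂_MAP = 6.170

Σxᵢ = 54, n = 8.
Posterior ∝ λ^4e^(−1.4λ) · λ^54e^(−8λ) = λ^58e^(−9.4λ), i.e. Gamma(shape=59, rate=9.4).
The mode of a Gamma(a, b) with a ≥ 1 (shape–rate) is (a−1)/b = 58/9.4 ≈ 6.170.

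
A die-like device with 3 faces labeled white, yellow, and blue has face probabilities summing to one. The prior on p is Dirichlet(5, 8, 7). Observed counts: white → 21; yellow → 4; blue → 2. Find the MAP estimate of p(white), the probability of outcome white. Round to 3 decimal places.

The posterior is Dirichlet(αᵢ + nᵢ) = Dirichlet(26, 12, 9).
For a Dirichlet(a₁,…,a_K) with all aᵢ > 1, the mode has j-th component (aⱼ − 1)/(Σaᵢ − K).
Here Σaᵢ = 47 and K = 3, so p(white) = (26 − 1)/(47 − 3) = 25/44 ≈ 0.568.

MAP estimate of p(white) = 0.568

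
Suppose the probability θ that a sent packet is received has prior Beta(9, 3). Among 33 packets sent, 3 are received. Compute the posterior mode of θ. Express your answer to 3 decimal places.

θ̂_MAP = 0.256

Prior: Beta(9, 3).
Data: 3 successes in 33 trials. The binomial likelihood contributes θ^3(1−θ)^30, so the posterior is Beta(9+3, 3+30) = Beta(12, 33).
For Beta(a, b) with a, b > 1 the mode is (a−1)/(a+b−2) = 11/43 ≈ 0.256.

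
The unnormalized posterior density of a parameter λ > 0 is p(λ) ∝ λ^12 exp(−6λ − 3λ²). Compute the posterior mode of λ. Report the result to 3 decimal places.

λ̂_MAP = 1.000

ℓ'(λ) = 12/λ − 6 − 6λ. Setting this to zero and multiplying by λ: 6λ² + 6λ − 12 = 0.
λ = (−6 + √(6² + 4·6·12)) / (2·6) = (−6 + √324) / 12 = (−6 + 18)/12 = 1.
ℓ''(λ) = −12/λ² − 6 < 0, confirming a maximum.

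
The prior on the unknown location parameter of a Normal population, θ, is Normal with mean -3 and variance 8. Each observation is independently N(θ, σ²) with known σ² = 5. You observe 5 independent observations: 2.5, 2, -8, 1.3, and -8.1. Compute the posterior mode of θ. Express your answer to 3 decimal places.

θ̂_MAP = -2.164

n = 5; x̄ = (2.5 + 2 + (-8) + 1.3 + (-8.1))/5 = -10.3/5 = -2.06.
For a Normal prior and Normal likelihood with known variance, the posterior is Normal; its mode equals its mean, the precision-weighted average.
Prior precision 1/σ₀² = 1/8 = 0.125; data precision n/σ² = 5/5 = 1.
θ̂ = (0.125·(-3) + 1·(-2.06)) / (0.125 + 1) = (-2.435)/1.125 = -487/225 ≈ -2.164.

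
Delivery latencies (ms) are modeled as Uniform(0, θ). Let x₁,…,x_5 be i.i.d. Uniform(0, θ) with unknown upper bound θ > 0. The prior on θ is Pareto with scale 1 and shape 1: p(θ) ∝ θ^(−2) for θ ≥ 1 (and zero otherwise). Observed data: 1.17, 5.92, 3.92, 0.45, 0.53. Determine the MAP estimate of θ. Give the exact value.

θ̂_MAP = 5.92

The Uniform(0, θ) likelihood is θ^(−n) for θ ≥ max(xᵢ), zero otherwise. Here max(xᵢ) = 5.92.
Posterior ∝ θ^(−2) · θ^(−5) = θ^(−7) on θ ≥ max(1, 5.92) = 5.92.
This density is strictly decreasing in θ, so the posterior mode lies at the lower boundary of the support.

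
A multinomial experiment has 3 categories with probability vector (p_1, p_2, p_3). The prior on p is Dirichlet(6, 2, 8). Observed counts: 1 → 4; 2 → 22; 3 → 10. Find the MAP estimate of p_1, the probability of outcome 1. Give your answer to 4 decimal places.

The posterior is Dirichlet(αᵢ + nᵢ) = Dirichlet(10, 24, 18).
For a Dirichlet(a₁,…,a_K) with all aᵢ > 1, the mode has j-th component (aⱼ − 1)/(Σaᵢ − K).
Here Σaᵢ = 52 and K = 3, so p_1 = (10 − 1)/(52 − 3) = 9/49 ≈ 0.1837.

MAP estimate: 0.1837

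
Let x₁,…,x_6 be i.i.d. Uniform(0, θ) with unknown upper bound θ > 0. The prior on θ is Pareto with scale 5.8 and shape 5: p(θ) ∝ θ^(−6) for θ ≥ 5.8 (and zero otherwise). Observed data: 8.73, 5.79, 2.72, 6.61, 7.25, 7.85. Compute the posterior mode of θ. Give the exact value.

The Uniform(0, θ) likelihood is θ^(−n) for θ ≥ max(xᵢ), zero otherwise. Here max(xᵢ) = 8.73.
Posterior ∝ θ^(−6) · θ^(−6) = θ^(−12) on θ ≥ max(5.8, 8.73) = 8.73.
This density is strictly decreasing in θ, so the posterior mode lies at the lower boundary of the support.

θ̂_MAP = 8.73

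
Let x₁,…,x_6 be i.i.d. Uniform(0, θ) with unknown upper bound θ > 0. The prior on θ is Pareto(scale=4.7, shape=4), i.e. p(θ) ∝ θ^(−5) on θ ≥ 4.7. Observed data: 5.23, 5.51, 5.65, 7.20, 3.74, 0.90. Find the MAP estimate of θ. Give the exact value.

θ̂_MAP = 7.20

The Uniform(0, θ) likelihood is θ^(−n) for θ ≥ max(xᵢ), zero otherwise. Here max(xᵢ) = 7.20.
Posterior ∝ θ^(−5) · θ^(−6) = θ^(−11) on θ ≥ max(4.7, 7.20) = 7.20.
This density is strictly decreasing in θ, so the posterior mode lies at the lower boundary of the support.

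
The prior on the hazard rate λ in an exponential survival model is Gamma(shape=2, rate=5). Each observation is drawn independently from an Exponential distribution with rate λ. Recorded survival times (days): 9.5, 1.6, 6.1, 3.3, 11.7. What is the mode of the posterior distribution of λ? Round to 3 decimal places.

λ̂_MAP = 0.161

The Exponential(rate=λ) likelihood is ∝ λ^n e^(−λΣtᵢ). Here n = 5 and Σtᵢ = 9.5 + 1.6 + 6.1 + 3.3 + 11.7 = 32.2.
Posterior ∝ λe^(−5λ) · λ^5e^(−32.2λ) = λ^6e^(−37.2λ), i.e. Gamma(7, 37.2).
Mode = (a−1)/b = 6/37.2 ≈ 0.161.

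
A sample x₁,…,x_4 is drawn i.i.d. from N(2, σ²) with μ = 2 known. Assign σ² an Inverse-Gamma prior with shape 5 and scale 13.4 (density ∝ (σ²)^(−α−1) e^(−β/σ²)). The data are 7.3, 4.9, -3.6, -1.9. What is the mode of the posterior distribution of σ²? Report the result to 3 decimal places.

σ̂²_MAP = 6.867

Sum of squared deviations about the known mean: SS = (7.3−2)² + (4.9−2)² + (-3.6−2)² + (-1.9−2)² = 83.07.
The Normal likelihood contributes (σ²)^(−n/2) exp(−SS/(2σ²)), so the posterior is Inverse-Gamma(α + n/2, β + SS/2) = Inverse-Gamma(7, 54.935).
The mode of Inverse-Gamma(a, b) is b/(a+1) = 54.935/8 ≈ 6.867.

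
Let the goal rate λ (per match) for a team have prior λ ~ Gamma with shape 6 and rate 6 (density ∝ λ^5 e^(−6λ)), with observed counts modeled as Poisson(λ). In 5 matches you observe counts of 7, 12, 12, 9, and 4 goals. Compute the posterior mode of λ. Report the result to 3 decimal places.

Σxᵢ = 7+12+12+9+4 = 44, with n = 5.
Posterior ∝ λ^5e^(−6λ) · λ^44e^(−5λ) = λ^49e^(−11λ), i.e. Gamma(shape=50, rate=11).
The mode of a Gamma(a, b) with a ≥ 1 (shape–rate) is (a−1)/b = 49/11 ≈ 4.455.

λ̂_MAP = 4.455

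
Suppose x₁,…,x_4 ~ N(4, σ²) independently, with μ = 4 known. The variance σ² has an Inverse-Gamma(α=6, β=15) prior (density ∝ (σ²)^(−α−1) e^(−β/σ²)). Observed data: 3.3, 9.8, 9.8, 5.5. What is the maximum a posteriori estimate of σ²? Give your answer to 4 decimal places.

Sum of squared deviations about the known mean: SS = (3.3−4)² + (9.8−4)² + (9.8−4)² + (5.5−4)² = 70.02.
The Normal likelihood contributes (σ²)^(−n/2) exp(−SS/(2σ²)), so the posterior is Inverse-Gamma(α + n/2, β + SS/2) = Inverse-Gamma(8, 50.01).
The mode of Inverse-Gamma(a, b) is b/(a+1) = 50.01/9 ≈ 5.5567.

σ̂²_MAP = 5.5567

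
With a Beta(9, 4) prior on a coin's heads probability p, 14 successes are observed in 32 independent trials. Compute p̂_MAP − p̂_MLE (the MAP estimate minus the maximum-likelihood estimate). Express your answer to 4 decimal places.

MAP − MLE = 0.0741

Posterior is Beta(23, 22); MAP = (23−1)/(45−2) = 22/43 ≈ 0.51163.
MLE ignores the prior: p̂_MLE = k/n = 14/32 ≈ 0.43750.
Difference = 22/43 − 14/32 = 51/688 ≈ 0.0741.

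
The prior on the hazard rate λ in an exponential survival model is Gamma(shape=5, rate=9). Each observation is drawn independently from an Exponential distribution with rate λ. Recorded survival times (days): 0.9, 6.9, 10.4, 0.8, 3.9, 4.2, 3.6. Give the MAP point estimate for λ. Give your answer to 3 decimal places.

λ̂_MAP = 0.277

The Exponential(rate=λ) likelihood is ∝ λ^n e^(−λΣtᵢ). Here n = 7 and Σtᵢ = 0.9 + 6.9 + 10.4 + 0.8 + 3.9 + 4.2 + 3.6 = 30.7.
Posterior ∝ λ^4e^(−9λ) · λ^7e^(−30.7λ) = λ^11e^(−39.7λ), i.e. Gamma(12, 39.7).
Mode = (a−1)/b = 11/39.7 ≈ 0.277.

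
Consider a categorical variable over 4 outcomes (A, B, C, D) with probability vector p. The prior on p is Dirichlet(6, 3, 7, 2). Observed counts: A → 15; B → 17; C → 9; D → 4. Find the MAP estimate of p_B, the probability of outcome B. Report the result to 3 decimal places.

MAP estimate of p_B = 0.322

The posterior is Dirichlet(αᵢ + nᵢ) = Dirichlet(21, 20, 16, 6).
For a Dirichlet(a₁,…,a_K) with all aᵢ > 1, the mode has j-th component (aⱼ − 1)/(Σaᵢ − K).
Here Σaᵢ = 63 and K = 4, so p_B = (20 − 1)/(63 − 4) = 19/59 ≈ 0.322.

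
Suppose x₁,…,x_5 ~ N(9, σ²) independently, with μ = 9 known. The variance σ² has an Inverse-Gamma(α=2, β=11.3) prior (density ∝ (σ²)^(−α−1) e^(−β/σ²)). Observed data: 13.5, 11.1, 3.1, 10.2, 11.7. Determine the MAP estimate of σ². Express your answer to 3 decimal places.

σ̂²_MAP = 8.255

Sum of squared deviations about the known mean: SS = (13.5−9)² + (11.1−9)² + (3.1−9)² + (10.2−9)² + (11.7−9)² = 68.2.
The Normal likelihood contributes (σ²)^(−n/2) exp(−SS/(2σ²)), so the posterior is Inverse-Gamma(α + n/2, β + SS/2) = Inverse-Gamma(4.5, 45.4).
The mode of Inverse-Gamma(a, b) is b/(a+1) = 45.4/5.5 ≈ 8.255.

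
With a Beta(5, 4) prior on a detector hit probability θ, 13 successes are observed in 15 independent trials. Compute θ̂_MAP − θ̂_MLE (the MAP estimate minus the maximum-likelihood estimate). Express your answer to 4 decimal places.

MAP − MLE = -0.0939

Posterior is Beta(18, 6); MAP = (18−1)/(24−2) = 17/22 ≈ 0.77273.
MLE ignores the prior: θ̂_MLE = k/n = 13/15 ≈ 0.86667.
Difference = 17/22 − 13/15 = -31/330 ≈ -0.0939.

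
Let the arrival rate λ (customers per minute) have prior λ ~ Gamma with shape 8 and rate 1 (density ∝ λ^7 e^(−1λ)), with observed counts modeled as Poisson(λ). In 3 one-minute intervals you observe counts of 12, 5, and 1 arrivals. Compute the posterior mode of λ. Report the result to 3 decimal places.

λ̂_MAP = 6.250

Σxᵢ = 12+5+1 = 18, with n = 3.
Posterior ∝ λ^7e^(−1λ) · λ^18e^(−3λ) = λ^25e^(−4λ), i.e. Gamma(shape=26, rate=4).
The mode of a Gamma(a, b) with a ≥ 1 (shape–rate) is (a−1)/b = 25/4 ≈ 6.250.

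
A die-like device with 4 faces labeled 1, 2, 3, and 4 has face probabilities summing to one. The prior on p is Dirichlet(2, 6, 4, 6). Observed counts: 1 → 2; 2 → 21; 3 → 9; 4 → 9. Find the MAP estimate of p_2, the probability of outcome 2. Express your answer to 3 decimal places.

The posterior is Dirichlet(αᵢ + nᵢ) = Dirichlet(4, 27, 13, 15).
For a Dirichlet(a₁,…,a_K) with all aᵢ > 1, the mode has j-th component (aⱼ − 1)/(Σaᵢ − K).
Here Σaᵢ = 59 and K = 4, so p_2 = (27 − 1)/(59 − 4) = 26/55 ≈ 0.473.

MAP estimate: 0.473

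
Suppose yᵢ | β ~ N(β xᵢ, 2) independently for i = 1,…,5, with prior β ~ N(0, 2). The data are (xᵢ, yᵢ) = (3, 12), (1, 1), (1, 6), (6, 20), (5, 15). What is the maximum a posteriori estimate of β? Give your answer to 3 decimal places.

β̂_MAP = 3.260

log p(β | y) = −Σ(yᵢ − βxᵢ)²/(2·2) − β²/(2·2) + const.
Setting the derivative to zero: Σxᵢ(yᵢ − βxᵢ)/2 − β/2 = 0, so β = Σxᵢyᵢ / (Σxᵢ² + σ²/τ²).
Σxᵢyᵢ = 3·12 + 1·1 + 1·6 + 6·20 + 5·15 = 238; Σxᵢ² = 72; σ²/τ² = 1.
β̂_MAP = 238 / (72 + 1) = 238/73 ≈ 3.260.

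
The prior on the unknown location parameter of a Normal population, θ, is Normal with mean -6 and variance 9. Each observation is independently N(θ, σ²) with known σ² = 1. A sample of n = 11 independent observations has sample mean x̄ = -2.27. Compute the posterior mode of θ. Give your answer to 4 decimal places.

θ̂_MAP = -2.3073

n = 11, x̄ = -2.27.
For a Normal prior and Normal likelihood with known variance, the posterior is Normal; its mode equals its mean, the precision-weighted average.
Prior precision 1/σ₀² = 1/9; data precision n/σ² = 11/1 = 11.
θ̂ = ((1/9)·(-6) + 11·(-2.27)) / (1/9 + 11) = (-7691/300)/(100/9) = -2.3073.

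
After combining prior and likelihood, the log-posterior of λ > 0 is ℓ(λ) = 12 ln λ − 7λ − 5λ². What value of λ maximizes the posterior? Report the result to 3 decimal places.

ℓ'(λ) = 12/λ − 7 − 10λ. Setting this to zero and multiplying by λ: 10λ² + 7λ − 12 = 0.
λ = (−7 + √(7² + 4·10·12)) / (2·10) = (−7 + √529) / 20 = (−7 + 23)/20 = 4/5.
ℓ''(λ) = −12/λ² − 10 < 0, confirming a maximum.

λ̂_MAP = 0.800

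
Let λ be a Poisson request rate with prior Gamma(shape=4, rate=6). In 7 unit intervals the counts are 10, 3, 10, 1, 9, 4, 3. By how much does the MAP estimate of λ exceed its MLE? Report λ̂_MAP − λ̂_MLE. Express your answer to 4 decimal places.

MAP − MLE = -2.4066

Σxᵢ = 40. Posterior is Gamma(44, 13); MAP = (44−1)/13 = 43/13 ≈ 3.30769.
MLE = x̄ = 40/7 ≈ 5.71429.
Difference = 43/13 − 40/7 = -219/91 ≈ -2.4066.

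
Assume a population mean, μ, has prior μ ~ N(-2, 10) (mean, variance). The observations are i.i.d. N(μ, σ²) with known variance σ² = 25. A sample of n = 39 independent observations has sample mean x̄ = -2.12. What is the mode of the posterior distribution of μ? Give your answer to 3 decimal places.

n = 39, x̄ = -2.12.
For a Normal prior and Normal likelihood with known variance, the posterior is Normal; its mode equals its mean, the precision-weighted average.
Prior precision 1/σ₀² = 1/10 = 0.1; data precision n/σ² = 39/25 = 1.56.
μ̂ = (0.1·(-2) + 1.56·(-2.12)) / (0.1 + 1.56) = (-3.5072)/1.66 = -4384/2075 ≈ -2.113.

μ̂_MAP = -2.113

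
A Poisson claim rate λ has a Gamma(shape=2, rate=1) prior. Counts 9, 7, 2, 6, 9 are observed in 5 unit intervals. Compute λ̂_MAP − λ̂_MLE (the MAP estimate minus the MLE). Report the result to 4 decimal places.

MAP − MLE = -0.9333

Σxᵢ = 33. Posterior is Gamma(35, 6); MAP = (35−1)/6 = 34/6 ≈ 5.66667.
MLE = x̄ = 33/5 ≈ 6.60000.
Difference = 34/6 − 33/5 = -14/15 ≈ -0.9333.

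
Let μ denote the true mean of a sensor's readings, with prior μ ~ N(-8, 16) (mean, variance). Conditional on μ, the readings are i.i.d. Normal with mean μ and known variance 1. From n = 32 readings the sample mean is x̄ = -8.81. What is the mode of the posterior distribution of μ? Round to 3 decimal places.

μ̂_MAP = -8.808

n = 32, x̄ = -8.81.
For a Normal prior and Normal likelihood with known variance, the posterior is Normal; its mode equals its mean, the precision-weighted average.
Prior precision 1/σ₀² = 1/16 = 0.0625; data precision n/σ² = 32/1 = 32.
μ̂ = (0.0625·(-8) + 32·(-8.81)) / (0.0625 + 32) = (-282.42)/32.0625 = -4184/475 ≈ -8.808.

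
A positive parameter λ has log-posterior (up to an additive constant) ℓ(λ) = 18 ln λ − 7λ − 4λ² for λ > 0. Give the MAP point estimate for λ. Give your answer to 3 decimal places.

ℓ'(λ) = 18/λ − 7 − 8λ. Setting this to zero and multiplying by λ: 8λ² + 7λ − 18 = 0.
λ = (−7 + √(7² + 4·8·18)) / (2·8) = (−7 + √625) / 16 = (−7 + 25)/16 = 9/8.
ℓ''(λ) = −18/λ² − 8 < 0, confirming a maximum.

λ̂_MAP = 1.125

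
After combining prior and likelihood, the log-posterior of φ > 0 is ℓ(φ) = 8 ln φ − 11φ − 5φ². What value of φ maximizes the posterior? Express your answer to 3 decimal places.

ℓ'(φ) = 8/φ − 11 − 10φ. Setting this to zero and multiplying by φ: 10φ² + 11φ − 8 = 0.
φ = (−11 + √(11² + 4·10·8)) / (2·10) = (−11 + √441) / 20 = (−11 + 21)/20 = 1/2.
ℓ''(φ) = −8/φ² − 10 < 0, confirming a maximum.

φ̂_MAP = 0.500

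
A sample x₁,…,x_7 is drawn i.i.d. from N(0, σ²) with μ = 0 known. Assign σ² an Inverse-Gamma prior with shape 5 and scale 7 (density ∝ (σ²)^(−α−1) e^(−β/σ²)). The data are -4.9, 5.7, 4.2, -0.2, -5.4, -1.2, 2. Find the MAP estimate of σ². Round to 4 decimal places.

Sum of squared deviations about the known mean: SS = (-4.9−0)² + (5.7−0)² + (4.2−0)² + (-0.2−0)² + (-5.4−0)² + (-1.2−0)² + (2−0)² = 108.78.
The Normal likelihood contributes (σ²)^(−n/2) exp(−SS/(2σ²)), so the posterior is Inverse-Gamma(α + n/2, β + SS/2) = Inverse-Gamma(8.5, 61.39).
The mode of Inverse-Gamma(a, b) is b/(a+1) = 61.39/9.5 ≈ 6.4621.

σ̂²_MAP = 6.4621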